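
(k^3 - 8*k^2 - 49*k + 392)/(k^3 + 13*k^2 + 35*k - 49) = (k^2 - 15*k + 56)/(k^2 + 6*k - 7)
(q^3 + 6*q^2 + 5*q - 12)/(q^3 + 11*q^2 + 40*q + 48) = (q - 1)/(q + 4)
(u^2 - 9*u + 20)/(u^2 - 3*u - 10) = (u - 4)/(u + 2)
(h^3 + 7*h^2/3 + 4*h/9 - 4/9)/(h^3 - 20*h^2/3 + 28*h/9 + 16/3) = (3*h^2 + 5*h - 2)/(3*h^2 - 22*h + 24)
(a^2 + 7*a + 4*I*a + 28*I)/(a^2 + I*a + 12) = (a + 7)/(a - 3*I)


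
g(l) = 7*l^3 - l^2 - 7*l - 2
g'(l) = 21*l^2 - 2*l - 7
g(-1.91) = -41.05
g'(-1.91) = 73.43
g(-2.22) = -67.98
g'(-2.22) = 100.94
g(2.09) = 42.91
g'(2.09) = 80.55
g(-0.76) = -0.33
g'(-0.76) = 6.65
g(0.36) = -4.32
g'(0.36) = -5.00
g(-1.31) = -10.28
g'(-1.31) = 31.66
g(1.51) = 9.25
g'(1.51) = 37.86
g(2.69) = 108.19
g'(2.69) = 139.58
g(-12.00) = -12158.00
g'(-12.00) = 3041.00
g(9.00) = 4957.00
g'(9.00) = 1676.00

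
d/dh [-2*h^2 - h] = -4*h - 1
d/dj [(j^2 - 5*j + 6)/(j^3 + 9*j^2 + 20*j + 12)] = (-j^4 + 10*j^3 + 47*j^2 - 84*j - 180)/(j^6 + 18*j^5 + 121*j^4 + 384*j^3 + 616*j^2 + 480*j + 144)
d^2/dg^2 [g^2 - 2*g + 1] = 2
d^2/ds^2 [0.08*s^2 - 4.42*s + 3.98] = 0.160000000000000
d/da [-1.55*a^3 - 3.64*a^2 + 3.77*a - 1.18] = -4.65*a^2 - 7.28*a + 3.77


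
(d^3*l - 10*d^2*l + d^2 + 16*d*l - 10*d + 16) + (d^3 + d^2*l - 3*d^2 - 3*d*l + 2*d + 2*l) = d^3*l + d^3 - 9*d^2*l - 2*d^2 + 13*d*l - 8*d + 2*l + 16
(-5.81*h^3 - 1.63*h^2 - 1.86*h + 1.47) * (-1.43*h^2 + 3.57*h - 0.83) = 8.3083*h^5 - 18.4108*h^4 + 1.663*h^3 - 7.3894*h^2 + 6.7917*h - 1.2201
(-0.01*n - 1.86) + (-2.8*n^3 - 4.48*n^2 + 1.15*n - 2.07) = -2.8*n^3 - 4.48*n^2 + 1.14*n - 3.93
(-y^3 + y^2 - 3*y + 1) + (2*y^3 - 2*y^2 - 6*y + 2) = y^3 - y^2 - 9*y + 3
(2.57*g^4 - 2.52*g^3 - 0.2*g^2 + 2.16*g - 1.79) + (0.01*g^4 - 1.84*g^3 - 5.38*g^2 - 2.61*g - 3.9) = 2.58*g^4 - 4.36*g^3 - 5.58*g^2 - 0.45*g - 5.69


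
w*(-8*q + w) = -8*q*w + w^2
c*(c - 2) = c^2 - 2*c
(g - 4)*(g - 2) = g^2 - 6*g + 8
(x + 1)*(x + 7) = x^2 + 8*x + 7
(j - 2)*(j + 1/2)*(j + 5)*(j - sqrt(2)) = j^4 - sqrt(2)*j^3 + 7*j^3/2 - 17*j^2/2 - 7*sqrt(2)*j^2/2 - 5*j + 17*sqrt(2)*j/2 + 5*sqrt(2)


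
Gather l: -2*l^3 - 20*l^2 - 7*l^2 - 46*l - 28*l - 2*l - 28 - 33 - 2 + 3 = -2*l^3 - 27*l^2 - 76*l - 60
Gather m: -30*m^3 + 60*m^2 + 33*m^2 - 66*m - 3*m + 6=-30*m^3 + 93*m^2 - 69*m + 6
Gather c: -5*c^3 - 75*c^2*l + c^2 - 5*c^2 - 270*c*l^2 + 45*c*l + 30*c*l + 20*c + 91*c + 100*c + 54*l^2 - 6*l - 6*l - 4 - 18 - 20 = -5*c^3 + c^2*(-75*l - 4) + c*(-270*l^2 + 75*l + 211) + 54*l^2 - 12*l - 42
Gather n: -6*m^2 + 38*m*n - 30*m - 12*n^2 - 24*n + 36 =-6*m^2 - 30*m - 12*n^2 + n*(38*m - 24) + 36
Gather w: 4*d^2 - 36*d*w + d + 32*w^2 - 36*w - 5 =4*d^2 + d + 32*w^2 + w*(-36*d - 36) - 5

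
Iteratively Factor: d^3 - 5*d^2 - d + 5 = (d + 1)*(d^2 - 6*d + 5) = (d - 1)*(d + 1)*(d - 5)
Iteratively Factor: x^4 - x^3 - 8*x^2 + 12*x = (x + 3)*(x^3 - 4*x^2 + 4*x) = x*(x + 3)*(x^2 - 4*x + 4) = x*(x - 2)*(x + 3)*(x - 2)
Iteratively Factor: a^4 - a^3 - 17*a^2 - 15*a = (a + 3)*(a^3 - 4*a^2 - 5*a) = a*(a + 3)*(a^2 - 4*a - 5) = a*(a - 5)*(a + 3)*(a + 1)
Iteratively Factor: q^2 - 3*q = (q - 3)*(q)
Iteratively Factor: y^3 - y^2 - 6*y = (y)*(y^2 - y - 6) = y*(y - 3)*(y + 2)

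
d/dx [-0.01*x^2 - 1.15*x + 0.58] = -0.02*x - 1.15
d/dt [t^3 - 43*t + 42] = 3*t^2 - 43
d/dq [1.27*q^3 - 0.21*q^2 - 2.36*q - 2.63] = 3.81*q^2 - 0.42*q - 2.36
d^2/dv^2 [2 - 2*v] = 0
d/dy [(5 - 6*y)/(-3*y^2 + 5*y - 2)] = (-18*y^2 + 30*y - 13)/(9*y^4 - 30*y^3 + 37*y^2 - 20*y + 4)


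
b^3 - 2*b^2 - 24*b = b*(b - 6)*(b + 4)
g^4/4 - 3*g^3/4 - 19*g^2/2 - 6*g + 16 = (g/4 + 1)*(g - 8)*(g - 1)*(g + 2)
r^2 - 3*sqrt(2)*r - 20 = (r - 5*sqrt(2))*(r + 2*sqrt(2))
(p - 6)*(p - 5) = p^2 - 11*p + 30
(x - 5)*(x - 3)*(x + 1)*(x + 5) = x^4 - 2*x^3 - 28*x^2 + 50*x + 75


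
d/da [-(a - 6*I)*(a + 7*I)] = -2*a - I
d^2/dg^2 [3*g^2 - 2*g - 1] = 6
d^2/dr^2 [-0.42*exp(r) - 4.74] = -0.42*exp(r)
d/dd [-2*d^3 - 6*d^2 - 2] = 6*d*(-d - 2)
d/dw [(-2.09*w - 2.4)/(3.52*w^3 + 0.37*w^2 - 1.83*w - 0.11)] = (14.7136*w^3 + 26.1173*w^2 + 1.776*w - 4.1621)/(12.3904*w^6 + 2.6048*w^5 - 12.7463*w^4 - 2.1286*w^3 + 3.2675*w^2 + 0.4026*w + 0.0121)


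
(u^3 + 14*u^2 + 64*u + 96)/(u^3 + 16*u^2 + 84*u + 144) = (u + 4)/(u + 6)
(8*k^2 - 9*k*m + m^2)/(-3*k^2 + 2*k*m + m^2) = (-8*k + m)/(3*k + m)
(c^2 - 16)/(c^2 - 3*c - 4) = (c + 4)/(c + 1)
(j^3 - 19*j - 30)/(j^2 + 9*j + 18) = (j^2 - 3*j - 10)/(j + 6)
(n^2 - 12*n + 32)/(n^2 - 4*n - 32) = (n - 4)/(n + 4)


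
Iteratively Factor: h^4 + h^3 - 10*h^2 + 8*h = (h + 4)*(h^3 - 3*h^2 + 2*h) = (h - 2)*(h + 4)*(h^2 - h) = (h - 2)*(h - 1)*(h + 4)*(h)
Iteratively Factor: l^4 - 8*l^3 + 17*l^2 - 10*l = (l - 1)*(l^3 - 7*l^2 + 10*l) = (l - 5)*(l - 1)*(l^2 - 2*l) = l*(l - 5)*(l - 1)*(l - 2)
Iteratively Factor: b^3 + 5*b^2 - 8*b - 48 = (b + 4)*(b^2 + b - 12) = (b + 4)^2*(b - 3)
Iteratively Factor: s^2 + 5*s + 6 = (s + 3)*(s + 2)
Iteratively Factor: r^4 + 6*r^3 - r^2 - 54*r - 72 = (r - 3)*(r^3 + 9*r^2 + 26*r + 24) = (r - 3)*(r + 3)*(r^2 + 6*r + 8) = (r - 3)*(r + 2)*(r + 3)*(r + 4)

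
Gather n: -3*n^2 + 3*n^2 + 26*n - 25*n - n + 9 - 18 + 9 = 0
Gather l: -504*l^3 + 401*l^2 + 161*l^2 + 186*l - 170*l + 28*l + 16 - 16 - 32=-504*l^3 + 562*l^2 + 44*l - 32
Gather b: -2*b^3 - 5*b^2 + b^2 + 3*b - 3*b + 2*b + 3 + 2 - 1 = -2*b^3 - 4*b^2 + 2*b + 4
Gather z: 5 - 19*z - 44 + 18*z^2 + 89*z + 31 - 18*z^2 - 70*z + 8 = 0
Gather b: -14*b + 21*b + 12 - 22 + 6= 7*b - 4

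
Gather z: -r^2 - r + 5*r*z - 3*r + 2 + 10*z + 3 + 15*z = -r^2 - 4*r + z*(5*r + 25) + 5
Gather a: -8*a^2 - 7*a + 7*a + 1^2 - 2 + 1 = -8*a^2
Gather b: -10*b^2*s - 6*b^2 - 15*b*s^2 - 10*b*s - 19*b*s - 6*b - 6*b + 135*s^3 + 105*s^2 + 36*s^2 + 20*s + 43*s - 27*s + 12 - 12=b^2*(-10*s - 6) + b*(-15*s^2 - 29*s - 12) + 135*s^3 + 141*s^2 + 36*s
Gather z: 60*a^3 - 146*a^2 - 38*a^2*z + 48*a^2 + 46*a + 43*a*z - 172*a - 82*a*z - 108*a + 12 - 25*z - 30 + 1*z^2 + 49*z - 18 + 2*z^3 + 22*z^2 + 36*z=60*a^3 - 98*a^2 - 234*a + 2*z^3 + 23*z^2 + z*(-38*a^2 - 39*a + 60) - 36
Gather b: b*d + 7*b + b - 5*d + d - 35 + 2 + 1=b*(d + 8) - 4*d - 32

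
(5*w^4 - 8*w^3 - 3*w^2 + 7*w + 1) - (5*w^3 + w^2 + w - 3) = 5*w^4 - 13*w^3 - 4*w^2 + 6*w + 4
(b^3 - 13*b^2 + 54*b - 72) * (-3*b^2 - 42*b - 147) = -3*b^5 - 3*b^4 + 237*b^3 - 141*b^2 - 4914*b + 10584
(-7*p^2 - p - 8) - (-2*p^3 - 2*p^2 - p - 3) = 2*p^3 - 5*p^2 - 5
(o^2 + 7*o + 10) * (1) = o^2 + 7*o + 10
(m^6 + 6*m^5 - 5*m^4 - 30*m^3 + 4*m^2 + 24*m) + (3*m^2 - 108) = m^6 + 6*m^5 - 5*m^4 - 30*m^3 + 7*m^2 + 24*m - 108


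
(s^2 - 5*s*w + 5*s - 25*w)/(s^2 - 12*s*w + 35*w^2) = (s + 5)/(s - 7*w)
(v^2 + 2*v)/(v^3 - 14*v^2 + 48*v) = (v + 2)/(v^2 - 14*v + 48)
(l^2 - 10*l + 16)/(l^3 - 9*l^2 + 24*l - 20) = (l - 8)/(l^2 - 7*l + 10)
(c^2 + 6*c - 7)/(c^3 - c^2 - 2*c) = (-c^2 - 6*c + 7)/(c*(-c^2 + c + 2))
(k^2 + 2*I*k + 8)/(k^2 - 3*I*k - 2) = (k + 4*I)/(k - I)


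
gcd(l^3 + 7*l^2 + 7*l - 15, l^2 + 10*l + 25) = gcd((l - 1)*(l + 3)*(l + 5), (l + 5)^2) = l + 5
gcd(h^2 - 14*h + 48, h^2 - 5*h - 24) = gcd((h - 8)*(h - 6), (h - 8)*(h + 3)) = h - 8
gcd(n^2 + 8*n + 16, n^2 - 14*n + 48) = 1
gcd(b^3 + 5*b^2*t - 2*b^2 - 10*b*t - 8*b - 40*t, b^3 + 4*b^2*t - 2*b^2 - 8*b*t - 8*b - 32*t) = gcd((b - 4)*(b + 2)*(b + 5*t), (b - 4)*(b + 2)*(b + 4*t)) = b^2 - 2*b - 8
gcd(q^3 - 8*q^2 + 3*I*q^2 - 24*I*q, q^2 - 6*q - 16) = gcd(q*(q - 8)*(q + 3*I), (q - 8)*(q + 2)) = q - 8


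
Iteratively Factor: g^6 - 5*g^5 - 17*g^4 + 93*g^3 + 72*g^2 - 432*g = (g - 3)*(g^5 - 2*g^4 - 23*g^3 + 24*g^2 + 144*g) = g*(g - 3)*(g^4 - 2*g^3 - 23*g^2 + 24*g + 144) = g*(g - 3)*(g + 3)*(g^3 - 5*g^2 - 8*g + 48) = g*(g - 3)*(g + 3)^2*(g^2 - 8*g + 16) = g*(g - 4)*(g - 3)*(g + 3)^2*(g - 4)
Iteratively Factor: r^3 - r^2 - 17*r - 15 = (r - 5)*(r^2 + 4*r + 3) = (r - 5)*(r + 1)*(r + 3)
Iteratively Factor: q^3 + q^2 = (q)*(q^2 + q) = q^2*(q + 1)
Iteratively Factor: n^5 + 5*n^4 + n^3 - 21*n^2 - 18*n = (n)*(n^4 + 5*n^3 + n^2 - 21*n - 18) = n*(n + 3)*(n^3 + 2*n^2 - 5*n - 6) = n*(n + 3)^2*(n^2 - n - 2) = n*(n - 2)*(n + 3)^2*(n + 1)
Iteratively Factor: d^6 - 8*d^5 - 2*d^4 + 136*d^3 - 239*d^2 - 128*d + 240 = (d + 4)*(d^5 - 12*d^4 + 46*d^3 - 48*d^2 - 47*d + 60) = (d - 4)*(d + 4)*(d^4 - 8*d^3 + 14*d^2 + 8*d - 15) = (d - 4)*(d - 1)*(d + 4)*(d^3 - 7*d^2 + 7*d + 15) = (d - 4)*(d - 1)*(d + 1)*(d + 4)*(d^2 - 8*d + 15) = (d - 4)*(d - 3)*(d - 1)*(d + 1)*(d + 4)*(d - 5)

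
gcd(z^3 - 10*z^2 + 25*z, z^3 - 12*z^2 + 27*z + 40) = z - 5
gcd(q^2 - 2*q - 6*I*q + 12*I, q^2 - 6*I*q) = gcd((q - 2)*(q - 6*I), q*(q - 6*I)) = q - 6*I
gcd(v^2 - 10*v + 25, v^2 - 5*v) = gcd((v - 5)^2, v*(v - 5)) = v - 5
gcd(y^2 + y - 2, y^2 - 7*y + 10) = 1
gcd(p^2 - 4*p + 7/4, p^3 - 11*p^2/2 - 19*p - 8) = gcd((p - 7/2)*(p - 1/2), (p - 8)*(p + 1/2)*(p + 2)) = 1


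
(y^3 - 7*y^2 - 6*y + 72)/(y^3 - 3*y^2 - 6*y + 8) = (y^2 - 3*y - 18)/(y^2 + y - 2)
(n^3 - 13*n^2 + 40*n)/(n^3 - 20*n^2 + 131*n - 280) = n/(n - 7)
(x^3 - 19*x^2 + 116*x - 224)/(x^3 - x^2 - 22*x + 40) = (x^2 - 15*x + 56)/(x^2 + 3*x - 10)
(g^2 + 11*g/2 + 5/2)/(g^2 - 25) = (g + 1/2)/(g - 5)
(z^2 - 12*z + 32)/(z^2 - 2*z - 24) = (-z^2 + 12*z - 32)/(-z^2 + 2*z + 24)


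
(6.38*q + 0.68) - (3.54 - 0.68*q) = 7.06*q - 2.86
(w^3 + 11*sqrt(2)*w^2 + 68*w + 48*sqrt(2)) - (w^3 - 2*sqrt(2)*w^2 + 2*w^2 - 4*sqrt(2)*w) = -2*w^2 + 13*sqrt(2)*w^2 + 4*sqrt(2)*w + 68*w + 48*sqrt(2)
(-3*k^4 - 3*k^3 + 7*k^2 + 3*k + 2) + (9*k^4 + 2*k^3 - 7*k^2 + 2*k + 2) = 6*k^4 - k^3 + 5*k + 4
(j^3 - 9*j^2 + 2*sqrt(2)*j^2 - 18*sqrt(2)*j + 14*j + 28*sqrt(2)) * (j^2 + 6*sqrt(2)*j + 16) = j^5 - 9*j^4 + 8*sqrt(2)*j^4 - 72*sqrt(2)*j^3 + 54*j^3 - 360*j^2 + 144*sqrt(2)*j^2 - 288*sqrt(2)*j + 560*j + 448*sqrt(2)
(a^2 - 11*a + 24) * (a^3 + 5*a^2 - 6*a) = a^5 - 6*a^4 - 37*a^3 + 186*a^2 - 144*a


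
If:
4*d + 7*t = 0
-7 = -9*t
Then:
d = -49/36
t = 7/9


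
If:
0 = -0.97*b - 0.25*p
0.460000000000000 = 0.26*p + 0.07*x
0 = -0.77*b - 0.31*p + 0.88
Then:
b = -2.03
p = 7.89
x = -22.73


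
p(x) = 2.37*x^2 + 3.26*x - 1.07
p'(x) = 4.74*x + 3.26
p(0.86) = 3.49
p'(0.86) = 7.34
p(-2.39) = 4.68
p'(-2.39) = -8.07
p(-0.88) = -2.10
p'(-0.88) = -0.91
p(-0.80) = -2.16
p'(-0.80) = -0.53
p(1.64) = 10.65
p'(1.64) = 11.03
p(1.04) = 4.88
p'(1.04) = 8.19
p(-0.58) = -2.16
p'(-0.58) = 0.51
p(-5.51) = 52.92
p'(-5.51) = -22.86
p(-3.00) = 10.48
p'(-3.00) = -10.96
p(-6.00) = 64.69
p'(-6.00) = -25.18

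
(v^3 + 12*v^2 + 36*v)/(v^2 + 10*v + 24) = v*(v + 6)/(v + 4)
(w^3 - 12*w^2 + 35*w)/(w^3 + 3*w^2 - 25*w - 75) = w*(w - 7)/(w^2 + 8*w + 15)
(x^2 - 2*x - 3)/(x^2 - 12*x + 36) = (x^2 - 2*x - 3)/(x^2 - 12*x + 36)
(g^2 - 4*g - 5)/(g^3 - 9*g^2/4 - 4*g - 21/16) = 16*(-g^2 + 4*g + 5)/(-16*g^3 + 36*g^2 + 64*g + 21)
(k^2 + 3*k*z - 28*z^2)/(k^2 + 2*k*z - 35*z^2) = (-k + 4*z)/(-k + 5*z)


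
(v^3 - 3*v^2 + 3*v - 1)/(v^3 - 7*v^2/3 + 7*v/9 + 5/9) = 9*(v^2 - 2*v + 1)/(9*v^2 - 12*v - 5)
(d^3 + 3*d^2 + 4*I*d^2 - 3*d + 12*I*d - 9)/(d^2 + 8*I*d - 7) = (d^2 + 3*d*(1 + I) + 9*I)/(d + 7*I)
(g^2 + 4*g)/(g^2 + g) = (g + 4)/(g + 1)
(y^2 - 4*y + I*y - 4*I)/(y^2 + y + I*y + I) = (y - 4)/(y + 1)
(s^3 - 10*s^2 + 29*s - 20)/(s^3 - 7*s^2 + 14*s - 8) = (s - 5)/(s - 2)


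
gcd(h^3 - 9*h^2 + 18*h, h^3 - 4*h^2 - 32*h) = h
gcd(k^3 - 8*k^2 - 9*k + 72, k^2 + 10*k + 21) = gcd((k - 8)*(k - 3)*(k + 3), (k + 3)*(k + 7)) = k + 3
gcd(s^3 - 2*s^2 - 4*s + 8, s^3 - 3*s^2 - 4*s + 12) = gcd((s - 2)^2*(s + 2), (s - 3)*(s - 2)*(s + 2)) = s^2 - 4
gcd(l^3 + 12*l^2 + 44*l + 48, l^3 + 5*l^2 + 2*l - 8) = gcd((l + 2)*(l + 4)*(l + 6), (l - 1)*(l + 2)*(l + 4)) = l^2 + 6*l + 8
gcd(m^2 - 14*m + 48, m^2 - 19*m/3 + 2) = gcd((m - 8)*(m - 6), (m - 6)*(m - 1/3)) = m - 6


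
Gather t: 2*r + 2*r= 4*r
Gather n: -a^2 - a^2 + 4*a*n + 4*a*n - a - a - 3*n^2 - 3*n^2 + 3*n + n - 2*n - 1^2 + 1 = -2*a^2 - 2*a - 6*n^2 + n*(8*a + 2)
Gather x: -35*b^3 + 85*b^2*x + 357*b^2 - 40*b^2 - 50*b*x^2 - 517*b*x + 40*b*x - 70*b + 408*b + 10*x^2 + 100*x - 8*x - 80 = -35*b^3 + 317*b^2 + 338*b + x^2*(10 - 50*b) + x*(85*b^2 - 477*b + 92) - 80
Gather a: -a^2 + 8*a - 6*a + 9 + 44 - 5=-a^2 + 2*a + 48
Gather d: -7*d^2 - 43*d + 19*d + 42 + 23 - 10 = -7*d^2 - 24*d + 55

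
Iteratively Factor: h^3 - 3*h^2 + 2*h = (h)*(h^2 - 3*h + 2) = h*(h - 2)*(h - 1)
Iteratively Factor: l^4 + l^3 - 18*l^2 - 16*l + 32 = (l - 4)*(l^3 + 5*l^2 + 2*l - 8) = (l - 4)*(l + 2)*(l^2 + 3*l - 4) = (l - 4)*(l - 1)*(l + 2)*(l + 4)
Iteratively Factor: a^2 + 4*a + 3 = (a + 1)*(a + 3)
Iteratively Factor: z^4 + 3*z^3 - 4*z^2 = (z)*(z^3 + 3*z^2 - 4*z) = z*(z - 1)*(z^2 + 4*z) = z*(z - 1)*(z + 4)*(z)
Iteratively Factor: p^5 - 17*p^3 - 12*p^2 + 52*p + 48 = (p + 1)*(p^4 - p^3 - 16*p^2 + 4*p + 48) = (p + 1)*(p + 2)*(p^3 - 3*p^2 - 10*p + 24) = (p - 4)*(p + 1)*(p + 2)*(p^2 + p - 6) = (p - 4)*(p + 1)*(p + 2)*(p + 3)*(p - 2)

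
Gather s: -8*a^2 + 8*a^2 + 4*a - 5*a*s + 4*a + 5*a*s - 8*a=0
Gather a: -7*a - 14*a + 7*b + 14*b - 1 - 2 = -21*a + 21*b - 3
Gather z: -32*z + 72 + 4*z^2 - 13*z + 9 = 4*z^2 - 45*z + 81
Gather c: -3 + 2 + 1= 0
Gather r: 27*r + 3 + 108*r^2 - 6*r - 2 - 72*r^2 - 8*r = 36*r^2 + 13*r + 1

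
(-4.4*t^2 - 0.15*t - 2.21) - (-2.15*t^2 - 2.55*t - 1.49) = -2.25*t^2 + 2.4*t - 0.72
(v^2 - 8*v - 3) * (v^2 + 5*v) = v^4 - 3*v^3 - 43*v^2 - 15*v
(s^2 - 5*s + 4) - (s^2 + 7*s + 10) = -12*s - 6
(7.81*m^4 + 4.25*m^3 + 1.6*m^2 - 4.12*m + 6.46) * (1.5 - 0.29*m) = -2.2649*m^5 + 10.4825*m^4 + 5.911*m^3 + 3.5948*m^2 - 8.0534*m + 9.69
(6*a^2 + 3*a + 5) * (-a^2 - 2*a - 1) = -6*a^4 - 15*a^3 - 17*a^2 - 13*a - 5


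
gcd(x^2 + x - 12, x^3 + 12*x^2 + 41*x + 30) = 1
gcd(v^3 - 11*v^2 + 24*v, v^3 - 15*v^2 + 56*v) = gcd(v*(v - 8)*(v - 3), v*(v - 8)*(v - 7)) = v^2 - 8*v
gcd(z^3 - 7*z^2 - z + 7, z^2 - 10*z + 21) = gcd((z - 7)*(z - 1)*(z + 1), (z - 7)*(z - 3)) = z - 7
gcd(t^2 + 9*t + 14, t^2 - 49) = t + 7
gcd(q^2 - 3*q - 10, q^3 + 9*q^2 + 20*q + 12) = q + 2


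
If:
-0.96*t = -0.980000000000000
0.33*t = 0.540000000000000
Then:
No Solution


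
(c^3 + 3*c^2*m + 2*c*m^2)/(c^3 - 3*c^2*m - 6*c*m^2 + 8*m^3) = c*(c + m)/(c^2 - 5*c*m + 4*m^2)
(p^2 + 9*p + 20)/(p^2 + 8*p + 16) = (p + 5)/(p + 4)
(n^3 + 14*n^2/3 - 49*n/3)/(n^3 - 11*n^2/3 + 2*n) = (3*n^2 + 14*n - 49)/(3*n^2 - 11*n + 6)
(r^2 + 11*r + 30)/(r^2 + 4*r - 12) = (r + 5)/(r - 2)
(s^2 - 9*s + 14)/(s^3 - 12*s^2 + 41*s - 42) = 1/(s - 3)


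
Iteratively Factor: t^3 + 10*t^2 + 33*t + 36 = (t + 3)*(t^2 + 7*t + 12) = (t + 3)^2*(t + 4)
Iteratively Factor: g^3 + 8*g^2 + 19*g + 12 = (g + 3)*(g^2 + 5*g + 4) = (g + 1)*(g + 3)*(g + 4)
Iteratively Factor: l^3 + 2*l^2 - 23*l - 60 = (l - 5)*(l^2 + 7*l + 12) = (l - 5)*(l + 3)*(l + 4)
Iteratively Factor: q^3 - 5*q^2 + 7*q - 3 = (q - 3)*(q^2 - 2*q + 1) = (q - 3)*(q - 1)*(q - 1)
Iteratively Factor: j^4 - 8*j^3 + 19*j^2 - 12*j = (j - 4)*(j^3 - 4*j^2 + 3*j) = (j - 4)*(j - 1)*(j^2 - 3*j) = j*(j - 4)*(j - 1)*(j - 3)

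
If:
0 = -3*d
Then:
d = 0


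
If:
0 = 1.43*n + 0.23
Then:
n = -0.16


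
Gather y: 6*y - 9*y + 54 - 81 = -3*y - 27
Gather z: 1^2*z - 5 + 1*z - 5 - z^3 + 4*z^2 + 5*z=-z^3 + 4*z^2 + 7*z - 10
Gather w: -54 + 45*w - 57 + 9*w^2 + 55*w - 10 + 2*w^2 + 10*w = 11*w^2 + 110*w - 121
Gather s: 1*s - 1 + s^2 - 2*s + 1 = s^2 - s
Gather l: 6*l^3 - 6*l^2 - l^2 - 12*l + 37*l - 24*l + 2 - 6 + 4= 6*l^3 - 7*l^2 + l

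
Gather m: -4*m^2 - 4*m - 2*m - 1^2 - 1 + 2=-4*m^2 - 6*m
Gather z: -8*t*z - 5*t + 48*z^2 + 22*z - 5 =-5*t + 48*z^2 + z*(22 - 8*t) - 5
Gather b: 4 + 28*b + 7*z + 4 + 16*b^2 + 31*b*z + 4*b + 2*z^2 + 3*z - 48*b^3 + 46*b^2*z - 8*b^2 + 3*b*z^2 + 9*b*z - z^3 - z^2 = -48*b^3 + b^2*(46*z + 8) + b*(3*z^2 + 40*z + 32) - z^3 + z^2 + 10*z + 8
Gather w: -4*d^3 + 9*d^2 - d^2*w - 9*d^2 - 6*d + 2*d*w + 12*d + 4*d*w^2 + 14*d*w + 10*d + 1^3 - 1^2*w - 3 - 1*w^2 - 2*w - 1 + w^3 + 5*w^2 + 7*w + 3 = -4*d^3 + 16*d + w^3 + w^2*(4*d + 4) + w*(-d^2 + 16*d + 4)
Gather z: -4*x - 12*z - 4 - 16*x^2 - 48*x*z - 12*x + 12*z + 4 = -16*x^2 - 48*x*z - 16*x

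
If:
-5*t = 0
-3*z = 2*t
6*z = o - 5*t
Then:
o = 0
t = 0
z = 0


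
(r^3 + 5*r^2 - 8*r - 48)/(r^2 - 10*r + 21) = (r^2 + 8*r + 16)/(r - 7)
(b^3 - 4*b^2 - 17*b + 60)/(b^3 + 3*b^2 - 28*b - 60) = (b^2 + b - 12)/(b^2 + 8*b + 12)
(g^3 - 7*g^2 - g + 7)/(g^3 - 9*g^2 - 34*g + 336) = (g^2 - 1)/(g^2 - 2*g - 48)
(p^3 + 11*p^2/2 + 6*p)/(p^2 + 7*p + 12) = p*(2*p + 3)/(2*(p + 3))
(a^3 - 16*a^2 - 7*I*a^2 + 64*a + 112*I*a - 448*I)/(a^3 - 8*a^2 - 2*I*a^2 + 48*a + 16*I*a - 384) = (a^2 - a*(8 + 7*I) + 56*I)/(a^2 - 2*I*a + 48)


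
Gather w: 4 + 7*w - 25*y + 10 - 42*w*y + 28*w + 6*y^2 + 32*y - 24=w*(35 - 42*y) + 6*y^2 + 7*y - 10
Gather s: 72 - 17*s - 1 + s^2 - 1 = s^2 - 17*s + 70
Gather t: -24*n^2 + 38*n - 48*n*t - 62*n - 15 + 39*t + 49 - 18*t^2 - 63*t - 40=-24*n^2 - 24*n - 18*t^2 + t*(-48*n - 24) - 6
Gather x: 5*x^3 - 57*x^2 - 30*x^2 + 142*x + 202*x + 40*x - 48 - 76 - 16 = 5*x^3 - 87*x^2 + 384*x - 140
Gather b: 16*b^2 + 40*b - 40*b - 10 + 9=16*b^2 - 1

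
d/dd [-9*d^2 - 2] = -18*d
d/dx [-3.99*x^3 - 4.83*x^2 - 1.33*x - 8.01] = -11.97*x^2 - 9.66*x - 1.33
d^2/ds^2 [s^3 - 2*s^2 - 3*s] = 6*s - 4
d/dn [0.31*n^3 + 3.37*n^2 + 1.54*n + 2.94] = 0.93*n^2 + 6.74*n + 1.54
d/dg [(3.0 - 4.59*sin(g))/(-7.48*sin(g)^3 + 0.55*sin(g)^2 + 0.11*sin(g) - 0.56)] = (-68.6664*sin(g)^3 + 69.8445*sin(g)^2 - 3.3*sin(g) + 2.2404)*cos(g)/(55.9504*sin(g)^6 - 8.228*sin(g)^5 - 1.3431*sin(g)^4 + 8.4986*sin(g)^3 - 0.6039*sin(g)^2 - 0.1232*sin(g) + 0.3136)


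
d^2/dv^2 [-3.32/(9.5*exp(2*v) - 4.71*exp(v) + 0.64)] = (-3.32*(19.0*exp(v) - 4.71)*(38.0*exp(v) - 9.42)*exp(v) + (126.16*exp(v) - 15.6372)*(9.5*exp(2*v) - 4.71*exp(v) + 0.64))*exp(v)/(9.5*exp(2*v) - 4.71*exp(v) + 0.64)^3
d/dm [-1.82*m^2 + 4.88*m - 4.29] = 4.88 - 3.64*m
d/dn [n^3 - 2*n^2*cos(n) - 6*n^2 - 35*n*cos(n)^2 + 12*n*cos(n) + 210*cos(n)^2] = 2*n^2*sin(n) + 3*n^2 - 12*n*sin(n) + 35*n*sin(2*n) - 4*n*cos(n) - 12*n - 210*sin(2*n) - 35*cos(n)^2 + 12*cos(n)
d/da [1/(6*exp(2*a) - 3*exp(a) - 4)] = (3 - 12*exp(a))*exp(a)/(-6*exp(2*a) + 3*exp(a) + 4)^2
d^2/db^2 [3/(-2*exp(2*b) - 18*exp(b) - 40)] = 3*(-2*(2*exp(b) + 9)^2*exp(b) + (4*exp(b) + 9)*(exp(2*b) + 9*exp(b) + 20))*exp(b)/(2*(exp(2*b) + 9*exp(b) + 20)^3)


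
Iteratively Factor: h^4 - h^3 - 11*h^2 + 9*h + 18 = (h - 3)*(h^3 + 2*h^2 - 5*h - 6) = (h - 3)*(h + 3)*(h^2 - h - 2) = (h - 3)*(h + 1)*(h + 3)*(h - 2)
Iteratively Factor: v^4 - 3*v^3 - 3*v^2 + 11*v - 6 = (v + 2)*(v^3 - 5*v^2 + 7*v - 3) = (v - 1)*(v + 2)*(v^2 - 4*v + 3) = (v - 1)^2*(v + 2)*(v - 3)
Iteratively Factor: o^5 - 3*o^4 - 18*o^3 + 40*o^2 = (o + 4)*(o^4 - 7*o^3 + 10*o^2) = (o - 2)*(o + 4)*(o^3 - 5*o^2) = o*(o - 2)*(o + 4)*(o^2 - 5*o) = o*(o - 5)*(o - 2)*(o + 4)*(o)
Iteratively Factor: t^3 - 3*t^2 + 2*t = (t)*(t^2 - 3*t + 2) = t*(t - 1)*(t - 2)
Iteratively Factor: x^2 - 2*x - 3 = (x + 1)*(x - 3)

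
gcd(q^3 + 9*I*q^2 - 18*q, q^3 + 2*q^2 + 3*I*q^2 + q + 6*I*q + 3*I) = q + 3*I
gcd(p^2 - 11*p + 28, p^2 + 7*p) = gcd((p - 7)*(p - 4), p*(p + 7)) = 1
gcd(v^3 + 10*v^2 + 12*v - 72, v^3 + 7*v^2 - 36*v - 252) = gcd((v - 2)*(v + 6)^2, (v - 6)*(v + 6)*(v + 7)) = v + 6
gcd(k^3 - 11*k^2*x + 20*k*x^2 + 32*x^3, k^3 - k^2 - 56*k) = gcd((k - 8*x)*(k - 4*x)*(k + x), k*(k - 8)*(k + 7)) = 1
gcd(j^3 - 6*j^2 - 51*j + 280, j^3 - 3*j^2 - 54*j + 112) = j^2 - j - 56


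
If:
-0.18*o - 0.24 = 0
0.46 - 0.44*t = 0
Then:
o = -1.33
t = 1.05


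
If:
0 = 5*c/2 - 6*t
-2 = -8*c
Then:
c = 1/4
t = 5/48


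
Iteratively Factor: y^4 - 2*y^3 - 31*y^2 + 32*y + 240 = (y - 5)*(y^3 + 3*y^2 - 16*y - 48) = (y - 5)*(y - 4)*(y^2 + 7*y + 12) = (y - 5)*(y - 4)*(y + 3)*(y + 4)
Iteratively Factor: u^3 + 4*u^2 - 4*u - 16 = (u + 4)*(u^2 - 4) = (u + 2)*(u + 4)*(u - 2)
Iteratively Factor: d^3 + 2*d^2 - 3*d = (d)*(d^2 + 2*d - 3) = d*(d + 3)*(d - 1)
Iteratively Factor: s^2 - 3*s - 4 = (s - 4)*(s + 1)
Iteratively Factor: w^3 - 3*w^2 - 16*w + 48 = (w - 4)*(w^2 + w - 12) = (w - 4)*(w + 4)*(w - 3)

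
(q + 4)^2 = q^2 + 8*q + 16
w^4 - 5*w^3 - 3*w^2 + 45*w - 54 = (w - 3)^2*(w - 2)*(w + 3)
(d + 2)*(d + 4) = d^2 + 6*d + 8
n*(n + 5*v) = n^2 + 5*n*v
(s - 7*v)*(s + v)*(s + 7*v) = s^3 + s^2*v - 49*s*v^2 - 49*v^3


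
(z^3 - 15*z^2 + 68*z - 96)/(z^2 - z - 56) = (z^2 - 7*z + 12)/(z + 7)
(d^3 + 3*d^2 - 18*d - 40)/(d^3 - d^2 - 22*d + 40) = (d + 2)/(d - 2)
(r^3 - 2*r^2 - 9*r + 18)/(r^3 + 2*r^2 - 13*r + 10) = (r^2 - 9)/(r^2 + 4*r - 5)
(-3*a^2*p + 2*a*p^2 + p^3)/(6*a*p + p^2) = (-3*a^2 + 2*a*p + p^2)/(6*a + p)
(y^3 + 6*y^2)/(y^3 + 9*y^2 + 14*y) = y*(y + 6)/(y^2 + 9*y + 14)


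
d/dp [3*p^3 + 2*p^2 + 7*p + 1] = 9*p^2 + 4*p + 7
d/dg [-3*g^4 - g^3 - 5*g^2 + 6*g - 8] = -12*g^3 - 3*g^2 - 10*g + 6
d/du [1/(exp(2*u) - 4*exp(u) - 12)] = 2*(2 - exp(u))*exp(u)/(-exp(2*u) + 4*exp(u) + 12)^2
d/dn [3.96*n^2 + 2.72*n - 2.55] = 7.92*n + 2.72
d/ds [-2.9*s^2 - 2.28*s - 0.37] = -5.8*s - 2.28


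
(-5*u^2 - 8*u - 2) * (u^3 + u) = -5*u^5 - 8*u^4 - 7*u^3 - 8*u^2 - 2*u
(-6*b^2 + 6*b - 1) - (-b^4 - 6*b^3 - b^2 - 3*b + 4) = b^4 + 6*b^3 - 5*b^2 + 9*b - 5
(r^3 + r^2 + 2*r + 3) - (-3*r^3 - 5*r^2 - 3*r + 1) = 4*r^3 + 6*r^2 + 5*r + 2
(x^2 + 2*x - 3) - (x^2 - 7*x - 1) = 9*x - 2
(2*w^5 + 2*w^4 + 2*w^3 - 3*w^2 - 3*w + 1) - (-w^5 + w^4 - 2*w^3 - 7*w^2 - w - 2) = 3*w^5 + w^4 + 4*w^3 + 4*w^2 - 2*w + 3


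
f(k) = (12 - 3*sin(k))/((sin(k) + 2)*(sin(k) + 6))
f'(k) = -(12 - 3*sin(k))*cos(k)/((sin(k) + 2)*(sin(k) + 6)^2) - (12 - 3*sin(k))*cos(k)/((sin(k) + 2)^2*(sin(k) + 6)) - 3*cos(k)/((sin(k) + 2)*(sin(k) + 6))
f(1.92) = 0.45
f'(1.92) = 0.12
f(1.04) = 0.48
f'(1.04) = -0.20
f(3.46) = 1.35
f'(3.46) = 1.28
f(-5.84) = 0.69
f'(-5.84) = -0.53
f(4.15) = 2.44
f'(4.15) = 1.65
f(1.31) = 0.44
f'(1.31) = -0.09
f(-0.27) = 1.29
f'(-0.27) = -1.22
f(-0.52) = 1.63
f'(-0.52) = -1.51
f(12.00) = 1.70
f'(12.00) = -1.56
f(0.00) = 1.00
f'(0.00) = -0.92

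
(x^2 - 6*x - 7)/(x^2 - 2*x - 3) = (x - 7)/(x - 3)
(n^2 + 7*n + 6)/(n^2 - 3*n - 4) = (n + 6)/(n - 4)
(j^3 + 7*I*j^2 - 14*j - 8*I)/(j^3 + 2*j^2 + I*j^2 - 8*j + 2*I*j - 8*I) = (j^2 + 6*I*j - 8)/(j^2 + 2*j - 8)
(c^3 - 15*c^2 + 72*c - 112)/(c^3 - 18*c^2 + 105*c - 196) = (c - 4)/(c - 7)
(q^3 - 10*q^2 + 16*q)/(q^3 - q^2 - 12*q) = (-q^2 + 10*q - 16)/(-q^2 + q + 12)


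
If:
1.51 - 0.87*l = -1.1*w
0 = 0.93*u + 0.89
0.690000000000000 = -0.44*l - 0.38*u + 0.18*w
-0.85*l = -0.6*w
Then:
No Solution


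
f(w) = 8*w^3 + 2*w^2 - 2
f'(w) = 24*w^2 + 4*w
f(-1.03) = -8.62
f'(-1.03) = 21.34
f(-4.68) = -778.22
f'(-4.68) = 506.94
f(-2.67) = -140.02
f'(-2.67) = 160.41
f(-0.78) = -4.58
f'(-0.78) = 11.48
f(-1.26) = -14.83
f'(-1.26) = 33.06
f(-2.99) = -197.97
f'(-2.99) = 202.60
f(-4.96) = -928.99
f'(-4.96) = 570.60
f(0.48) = -0.65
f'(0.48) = 7.45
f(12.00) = 14110.00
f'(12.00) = 3504.00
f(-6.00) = -1658.00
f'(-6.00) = 840.00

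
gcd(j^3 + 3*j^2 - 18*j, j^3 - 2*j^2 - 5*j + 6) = j - 3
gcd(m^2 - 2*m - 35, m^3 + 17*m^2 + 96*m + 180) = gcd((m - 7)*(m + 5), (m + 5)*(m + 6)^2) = m + 5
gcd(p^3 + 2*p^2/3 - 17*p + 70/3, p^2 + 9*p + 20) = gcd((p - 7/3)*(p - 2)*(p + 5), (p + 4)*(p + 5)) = p + 5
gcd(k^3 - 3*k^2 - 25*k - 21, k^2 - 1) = k + 1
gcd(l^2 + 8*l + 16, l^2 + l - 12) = l + 4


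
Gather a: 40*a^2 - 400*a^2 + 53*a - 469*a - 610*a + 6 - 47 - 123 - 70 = -360*a^2 - 1026*a - 234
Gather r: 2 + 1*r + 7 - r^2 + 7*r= -r^2 + 8*r + 9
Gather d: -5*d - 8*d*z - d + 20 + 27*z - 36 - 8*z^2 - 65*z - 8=d*(-8*z - 6) - 8*z^2 - 38*z - 24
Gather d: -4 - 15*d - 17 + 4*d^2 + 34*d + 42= 4*d^2 + 19*d + 21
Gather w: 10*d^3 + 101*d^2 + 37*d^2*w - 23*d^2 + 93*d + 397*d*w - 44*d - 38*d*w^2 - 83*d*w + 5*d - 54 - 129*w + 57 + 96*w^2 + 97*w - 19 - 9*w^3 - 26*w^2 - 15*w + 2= 10*d^3 + 78*d^2 + 54*d - 9*w^3 + w^2*(70 - 38*d) + w*(37*d^2 + 314*d - 47) - 14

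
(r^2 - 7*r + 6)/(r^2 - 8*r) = (r^2 - 7*r + 6)/(r*(r - 8))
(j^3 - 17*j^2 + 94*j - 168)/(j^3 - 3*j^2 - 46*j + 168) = (j - 7)/(j + 7)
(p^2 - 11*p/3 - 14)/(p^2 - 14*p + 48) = (p + 7/3)/(p - 8)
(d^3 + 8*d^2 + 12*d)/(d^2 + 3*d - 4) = d*(d^2 + 8*d + 12)/(d^2 + 3*d - 4)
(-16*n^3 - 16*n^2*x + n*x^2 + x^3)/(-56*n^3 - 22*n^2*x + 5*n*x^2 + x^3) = (4*n^2 + 5*n*x + x^2)/(14*n^2 + 9*n*x + x^2)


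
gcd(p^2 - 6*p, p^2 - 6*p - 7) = 1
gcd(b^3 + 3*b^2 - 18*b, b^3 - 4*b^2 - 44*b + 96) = b + 6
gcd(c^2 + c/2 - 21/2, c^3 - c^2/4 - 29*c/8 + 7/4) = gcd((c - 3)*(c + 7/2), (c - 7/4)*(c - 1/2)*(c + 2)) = 1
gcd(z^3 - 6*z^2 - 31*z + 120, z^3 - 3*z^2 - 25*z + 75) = z^2 + 2*z - 15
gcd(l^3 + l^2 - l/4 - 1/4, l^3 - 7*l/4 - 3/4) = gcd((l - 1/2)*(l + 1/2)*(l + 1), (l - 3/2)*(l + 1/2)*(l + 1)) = l^2 + 3*l/2 + 1/2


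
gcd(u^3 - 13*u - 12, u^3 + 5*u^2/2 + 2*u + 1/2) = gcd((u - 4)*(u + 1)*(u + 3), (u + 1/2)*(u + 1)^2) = u + 1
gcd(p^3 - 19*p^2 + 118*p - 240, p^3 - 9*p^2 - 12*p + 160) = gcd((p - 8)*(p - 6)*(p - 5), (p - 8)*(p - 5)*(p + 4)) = p^2 - 13*p + 40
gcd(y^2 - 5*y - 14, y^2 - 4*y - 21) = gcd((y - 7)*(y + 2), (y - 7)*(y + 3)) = y - 7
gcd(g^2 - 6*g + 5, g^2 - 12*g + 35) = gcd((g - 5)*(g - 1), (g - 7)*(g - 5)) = g - 5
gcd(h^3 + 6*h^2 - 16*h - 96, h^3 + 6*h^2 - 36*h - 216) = h + 6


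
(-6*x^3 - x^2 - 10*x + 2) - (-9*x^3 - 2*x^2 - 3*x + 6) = 3*x^3 + x^2 - 7*x - 4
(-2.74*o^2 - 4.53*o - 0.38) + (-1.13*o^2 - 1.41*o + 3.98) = -3.87*o^2 - 5.94*o + 3.6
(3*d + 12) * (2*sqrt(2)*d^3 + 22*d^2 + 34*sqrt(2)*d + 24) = 6*sqrt(2)*d^4 + 24*sqrt(2)*d^3 + 66*d^3 + 102*sqrt(2)*d^2 + 264*d^2 + 72*d + 408*sqrt(2)*d + 288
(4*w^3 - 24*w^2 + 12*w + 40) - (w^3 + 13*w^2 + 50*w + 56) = 3*w^3 - 37*w^2 - 38*w - 16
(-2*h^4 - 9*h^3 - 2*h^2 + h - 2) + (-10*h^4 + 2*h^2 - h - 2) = -12*h^4 - 9*h^3 - 4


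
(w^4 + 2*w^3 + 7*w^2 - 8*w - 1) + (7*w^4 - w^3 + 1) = 8*w^4 + w^3 + 7*w^2 - 8*w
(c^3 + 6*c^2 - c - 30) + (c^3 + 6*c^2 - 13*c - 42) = 2*c^3 + 12*c^2 - 14*c - 72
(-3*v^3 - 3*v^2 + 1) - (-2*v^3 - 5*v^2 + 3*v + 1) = -v^3 + 2*v^2 - 3*v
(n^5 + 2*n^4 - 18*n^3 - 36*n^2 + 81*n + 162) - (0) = n^5 + 2*n^4 - 18*n^3 - 36*n^2 + 81*n + 162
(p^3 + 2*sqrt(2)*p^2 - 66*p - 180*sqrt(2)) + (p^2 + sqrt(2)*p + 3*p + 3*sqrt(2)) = p^3 + p^2 + 2*sqrt(2)*p^2 - 63*p + sqrt(2)*p - 177*sqrt(2)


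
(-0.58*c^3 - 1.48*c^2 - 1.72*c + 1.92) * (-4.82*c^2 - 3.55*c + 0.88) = 2.7956*c^5 + 9.1926*c^4 + 13.034*c^3 - 4.4508*c^2 - 8.3296*c + 1.6896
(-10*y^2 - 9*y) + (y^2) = -9*y^2 - 9*y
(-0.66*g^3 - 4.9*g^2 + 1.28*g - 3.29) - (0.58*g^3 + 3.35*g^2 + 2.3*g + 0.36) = -1.24*g^3 - 8.25*g^2 - 1.02*g - 3.65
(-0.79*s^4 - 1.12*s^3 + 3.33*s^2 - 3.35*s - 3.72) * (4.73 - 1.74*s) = 1.3746*s^5 - 1.7879*s^4 - 11.0918*s^3 + 21.5799*s^2 - 9.3727*s - 17.5956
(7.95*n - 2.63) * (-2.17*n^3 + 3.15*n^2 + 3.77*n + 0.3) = -17.2515*n^4 + 30.7496*n^3 + 21.687*n^2 - 7.5301*n - 0.789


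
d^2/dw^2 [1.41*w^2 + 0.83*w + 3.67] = 2.82000000000000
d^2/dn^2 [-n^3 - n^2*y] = -6*n - 2*y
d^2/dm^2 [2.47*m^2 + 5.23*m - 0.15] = 4.94000000000000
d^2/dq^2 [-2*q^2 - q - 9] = -4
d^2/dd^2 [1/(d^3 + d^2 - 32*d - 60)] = 2*(-(3*d + 1)*(d^3 + d^2 - 32*d - 60) + (3*d^2 + 2*d - 32)^2)/(d^3 + d^2 - 32*d - 60)^3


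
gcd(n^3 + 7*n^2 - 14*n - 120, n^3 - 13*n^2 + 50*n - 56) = n - 4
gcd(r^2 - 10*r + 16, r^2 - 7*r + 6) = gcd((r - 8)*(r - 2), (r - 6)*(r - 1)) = 1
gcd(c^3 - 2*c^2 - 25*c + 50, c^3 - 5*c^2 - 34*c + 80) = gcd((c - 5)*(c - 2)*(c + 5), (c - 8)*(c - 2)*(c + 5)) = c^2 + 3*c - 10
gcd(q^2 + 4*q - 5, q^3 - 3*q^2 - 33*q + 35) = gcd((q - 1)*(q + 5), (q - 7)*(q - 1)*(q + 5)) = q^2 + 4*q - 5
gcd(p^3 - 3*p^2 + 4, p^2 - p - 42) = 1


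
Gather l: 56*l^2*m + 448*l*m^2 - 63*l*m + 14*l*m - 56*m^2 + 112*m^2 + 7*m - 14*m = 56*l^2*m + l*(448*m^2 - 49*m) + 56*m^2 - 7*m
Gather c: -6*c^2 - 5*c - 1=-6*c^2 - 5*c - 1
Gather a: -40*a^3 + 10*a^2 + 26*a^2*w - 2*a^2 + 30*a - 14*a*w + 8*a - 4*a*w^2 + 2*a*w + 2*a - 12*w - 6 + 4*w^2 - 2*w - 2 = -40*a^3 + a^2*(26*w + 8) + a*(-4*w^2 - 12*w + 40) + 4*w^2 - 14*w - 8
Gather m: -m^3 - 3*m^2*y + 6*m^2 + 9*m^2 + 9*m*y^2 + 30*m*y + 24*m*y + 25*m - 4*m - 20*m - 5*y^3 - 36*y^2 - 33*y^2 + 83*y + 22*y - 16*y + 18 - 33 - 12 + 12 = -m^3 + m^2*(15 - 3*y) + m*(9*y^2 + 54*y + 1) - 5*y^3 - 69*y^2 + 89*y - 15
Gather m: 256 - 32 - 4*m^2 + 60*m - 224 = -4*m^2 + 60*m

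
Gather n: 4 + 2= 6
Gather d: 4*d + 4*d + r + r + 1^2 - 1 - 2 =8*d + 2*r - 2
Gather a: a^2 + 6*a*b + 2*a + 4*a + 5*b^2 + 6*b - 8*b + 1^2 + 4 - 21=a^2 + a*(6*b + 6) + 5*b^2 - 2*b - 16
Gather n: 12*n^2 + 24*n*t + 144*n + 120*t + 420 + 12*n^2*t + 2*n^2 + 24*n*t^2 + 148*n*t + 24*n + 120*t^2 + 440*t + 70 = n^2*(12*t + 14) + n*(24*t^2 + 172*t + 168) + 120*t^2 + 560*t + 490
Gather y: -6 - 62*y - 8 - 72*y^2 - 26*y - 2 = -72*y^2 - 88*y - 16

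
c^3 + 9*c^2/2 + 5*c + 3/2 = (c + 1/2)*(c + 1)*(c + 3)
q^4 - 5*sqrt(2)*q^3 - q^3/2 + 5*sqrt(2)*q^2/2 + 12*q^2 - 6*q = q*(q - 1/2)*(q - 3*sqrt(2))*(q - 2*sqrt(2))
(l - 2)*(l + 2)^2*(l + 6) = l^4 + 8*l^3 + 8*l^2 - 32*l - 48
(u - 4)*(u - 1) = u^2 - 5*u + 4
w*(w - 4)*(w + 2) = w^3 - 2*w^2 - 8*w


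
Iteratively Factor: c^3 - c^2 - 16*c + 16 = (c - 1)*(c^2 - 16) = (c - 4)*(c - 1)*(c + 4)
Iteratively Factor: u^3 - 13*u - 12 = (u - 4)*(u^2 + 4*u + 3) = (u - 4)*(u + 1)*(u + 3)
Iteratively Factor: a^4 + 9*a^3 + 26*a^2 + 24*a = (a + 4)*(a^3 + 5*a^2 + 6*a) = (a + 3)*(a + 4)*(a^2 + 2*a) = a*(a + 3)*(a + 4)*(a + 2)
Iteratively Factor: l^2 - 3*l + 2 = (l - 1)*(l - 2)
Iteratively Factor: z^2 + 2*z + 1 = (z + 1)*(z + 1)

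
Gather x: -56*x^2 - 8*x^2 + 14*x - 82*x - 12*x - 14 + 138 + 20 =-64*x^2 - 80*x + 144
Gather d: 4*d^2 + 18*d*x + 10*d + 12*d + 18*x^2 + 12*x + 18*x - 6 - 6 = 4*d^2 + d*(18*x + 22) + 18*x^2 + 30*x - 12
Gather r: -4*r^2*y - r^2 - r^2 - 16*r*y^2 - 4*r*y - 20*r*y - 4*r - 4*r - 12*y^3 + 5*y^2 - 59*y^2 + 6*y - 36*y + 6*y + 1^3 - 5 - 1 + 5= r^2*(-4*y - 2) + r*(-16*y^2 - 24*y - 8) - 12*y^3 - 54*y^2 - 24*y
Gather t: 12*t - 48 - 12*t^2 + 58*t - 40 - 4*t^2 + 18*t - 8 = -16*t^2 + 88*t - 96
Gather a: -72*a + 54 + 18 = 72 - 72*a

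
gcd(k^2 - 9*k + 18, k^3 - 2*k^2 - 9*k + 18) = k - 3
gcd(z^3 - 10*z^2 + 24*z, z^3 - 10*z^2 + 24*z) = z^3 - 10*z^2 + 24*z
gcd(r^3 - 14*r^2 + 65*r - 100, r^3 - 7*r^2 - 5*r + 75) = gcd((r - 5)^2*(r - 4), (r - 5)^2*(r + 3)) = r^2 - 10*r + 25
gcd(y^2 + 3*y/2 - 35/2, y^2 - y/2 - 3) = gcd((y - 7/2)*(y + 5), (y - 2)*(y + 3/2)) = 1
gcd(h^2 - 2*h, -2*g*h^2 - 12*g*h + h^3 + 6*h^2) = h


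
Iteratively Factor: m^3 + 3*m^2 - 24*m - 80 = (m - 5)*(m^2 + 8*m + 16) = (m - 5)*(m + 4)*(m + 4)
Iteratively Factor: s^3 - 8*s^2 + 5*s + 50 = (s + 2)*(s^2 - 10*s + 25) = (s - 5)*(s + 2)*(s - 5)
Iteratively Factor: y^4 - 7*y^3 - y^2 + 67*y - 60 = (y - 4)*(y^3 - 3*y^2 - 13*y + 15) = (y - 4)*(y - 1)*(y^2 - 2*y - 15) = (y - 4)*(y - 1)*(y + 3)*(y - 5)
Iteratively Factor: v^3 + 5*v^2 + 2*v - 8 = (v + 4)*(v^2 + v - 2) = (v - 1)*(v + 4)*(v + 2)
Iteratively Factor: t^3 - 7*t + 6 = (t - 1)*(t^2 + t - 6) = (t - 2)*(t - 1)*(t + 3)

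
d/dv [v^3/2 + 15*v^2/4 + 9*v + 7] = 3*v^2/2 + 15*v/2 + 9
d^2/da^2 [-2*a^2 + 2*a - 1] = -4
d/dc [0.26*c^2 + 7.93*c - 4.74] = 0.52*c + 7.93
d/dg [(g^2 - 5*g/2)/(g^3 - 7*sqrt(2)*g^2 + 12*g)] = (-g^2 + 5*g - 35*sqrt(2)/2 + 12)/(g^4 - 14*sqrt(2)*g^3 + 122*g^2 - 168*sqrt(2)*g + 144)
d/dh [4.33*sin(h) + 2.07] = 4.33*cos(h)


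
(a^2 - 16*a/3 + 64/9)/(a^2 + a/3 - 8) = (a - 8/3)/(a + 3)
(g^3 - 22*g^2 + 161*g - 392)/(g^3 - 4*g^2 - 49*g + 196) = (g^2 - 15*g + 56)/(g^2 + 3*g - 28)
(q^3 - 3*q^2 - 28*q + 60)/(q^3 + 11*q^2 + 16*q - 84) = (q^2 - q - 30)/(q^2 + 13*q + 42)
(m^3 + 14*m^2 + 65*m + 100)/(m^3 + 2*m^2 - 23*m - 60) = (m^2 + 10*m + 25)/(m^2 - 2*m - 15)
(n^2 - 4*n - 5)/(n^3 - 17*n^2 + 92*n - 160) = (n + 1)/(n^2 - 12*n + 32)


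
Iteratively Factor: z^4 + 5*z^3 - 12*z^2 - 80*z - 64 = (z - 4)*(z^3 + 9*z^2 + 24*z + 16) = (z - 4)*(z + 4)*(z^2 + 5*z + 4) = (z - 4)*(z + 4)^2*(z + 1)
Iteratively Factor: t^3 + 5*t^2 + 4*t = (t + 4)*(t^2 + t) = t*(t + 4)*(t + 1)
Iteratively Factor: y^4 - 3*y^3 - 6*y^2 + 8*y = (y - 1)*(y^3 - 2*y^2 - 8*y) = (y - 4)*(y - 1)*(y^2 + 2*y) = (y - 4)*(y - 1)*(y + 2)*(y)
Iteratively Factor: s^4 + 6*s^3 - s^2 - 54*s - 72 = (s - 3)*(s^3 + 9*s^2 + 26*s + 24) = (s - 3)*(s + 4)*(s^2 + 5*s + 6) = (s - 3)*(s + 2)*(s + 4)*(s + 3)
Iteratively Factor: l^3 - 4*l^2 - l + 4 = (l - 4)*(l^2 - 1) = (l - 4)*(l - 1)*(l + 1)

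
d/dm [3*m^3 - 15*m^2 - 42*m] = 9*m^2 - 30*m - 42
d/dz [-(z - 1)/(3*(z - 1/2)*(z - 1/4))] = 8*(8*z^2 - 16*z + 5)/(3*(64*z^4 - 96*z^3 + 52*z^2 - 12*z + 1))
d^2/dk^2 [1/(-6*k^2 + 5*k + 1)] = 2*(-36*k^2 + 30*k + (12*k - 5)^2 + 6)/(-6*k^2 + 5*k + 1)^3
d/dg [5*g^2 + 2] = 10*g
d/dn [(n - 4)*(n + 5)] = 2*n + 1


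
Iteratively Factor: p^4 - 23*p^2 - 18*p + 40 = (p - 5)*(p^3 + 5*p^2 + 2*p - 8) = (p - 5)*(p + 2)*(p^2 + 3*p - 4) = (p - 5)*(p - 1)*(p + 2)*(p + 4)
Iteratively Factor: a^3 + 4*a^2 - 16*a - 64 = (a + 4)*(a^2 - 16) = (a - 4)*(a + 4)*(a + 4)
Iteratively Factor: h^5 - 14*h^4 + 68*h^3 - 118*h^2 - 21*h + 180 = (h + 1)*(h^4 - 15*h^3 + 83*h^2 - 201*h + 180) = (h - 5)*(h + 1)*(h^3 - 10*h^2 + 33*h - 36) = (h - 5)*(h - 3)*(h + 1)*(h^2 - 7*h + 12) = (h - 5)*(h - 3)^2*(h + 1)*(h - 4)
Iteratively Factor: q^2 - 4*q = (q)*(q - 4)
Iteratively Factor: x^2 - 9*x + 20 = (x - 4)*(x - 5)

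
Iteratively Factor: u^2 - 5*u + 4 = (u - 1)*(u - 4)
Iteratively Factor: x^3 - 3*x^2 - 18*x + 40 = (x - 2)*(x^2 - x - 20) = (x - 5)*(x - 2)*(x + 4)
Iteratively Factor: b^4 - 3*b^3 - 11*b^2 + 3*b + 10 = (b + 1)*(b^3 - 4*b^2 - 7*b + 10) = (b + 1)*(b + 2)*(b^2 - 6*b + 5) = (b - 1)*(b + 1)*(b + 2)*(b - 5)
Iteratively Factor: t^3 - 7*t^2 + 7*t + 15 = (t - 5)*(t^2 - 2*t - 3) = (t - 5)*(t - 3)*(t + 1)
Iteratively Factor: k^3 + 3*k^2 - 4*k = (k)*(k^2 + 3*k - 4) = k*(k - 1)*(k + 4)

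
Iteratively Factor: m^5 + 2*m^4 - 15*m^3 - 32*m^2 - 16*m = (m + 1)*(m^4 + m^3 - 16*m^2 - 16*m) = (m + 1)*(m + 4)*(m^3 - 3*m^2 - 4*m) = m*(m + 1)*(m + 4)*(m^2 - 3*m - 4) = m*(m + 1)^2*(m + 4)*(m - 4)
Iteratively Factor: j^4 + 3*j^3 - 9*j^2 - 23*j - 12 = (j + 4)*(j^3 - j^2 - 5*j - 3) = (j - 3)*(j + 4)*(j^2 + 2*j + 1) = (j - 3)*(j + 1)*(j + 4)*(j + 1)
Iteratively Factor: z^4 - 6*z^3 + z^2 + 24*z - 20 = (z - 5)*(z^3 - z^2 - 4*z + 4) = (z - 5)*(z - 2)*(z^2 + z - 2) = (z - 5)*(z - 2)*(z + 2)*(z - 1)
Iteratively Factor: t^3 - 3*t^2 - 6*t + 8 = (t + 2)*(t^2 - 5*t + 4) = (t - 1)*(t + 2)*(t - 4)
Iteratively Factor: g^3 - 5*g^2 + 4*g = (g - 4)*(g^2 - g) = g*(g - 4)*(g - 1)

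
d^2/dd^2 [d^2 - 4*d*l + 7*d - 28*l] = 2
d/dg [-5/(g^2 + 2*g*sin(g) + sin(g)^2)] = 10*(cos(g) + 1)/(g + sin(g))^3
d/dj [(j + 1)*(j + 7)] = 2*j + 8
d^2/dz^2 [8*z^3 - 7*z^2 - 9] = 48*z - 14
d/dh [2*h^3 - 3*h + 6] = 6*h^2 - 3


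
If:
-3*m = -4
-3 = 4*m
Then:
No Solution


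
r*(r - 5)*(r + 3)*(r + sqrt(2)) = r^4 - 2*r^3 + sqrt(2)*r^3 - 15*r^2 - 2*sqrt(2)*r^2 - 15*sqrt(2)*r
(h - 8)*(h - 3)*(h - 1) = h^3 - 12*h^2 + 35*h - 24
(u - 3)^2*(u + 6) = u^3 - 27*u + 54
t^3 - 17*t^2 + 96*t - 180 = (t - 6)^2*(t - 5)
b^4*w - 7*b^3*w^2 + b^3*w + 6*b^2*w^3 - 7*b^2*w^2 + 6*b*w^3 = b*(b - 6*w)*(b - w)*(b*w + w)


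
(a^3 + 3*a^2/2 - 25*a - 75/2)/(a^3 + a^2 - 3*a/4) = 2*(a^2 - 25)/(a*(2*a - 1))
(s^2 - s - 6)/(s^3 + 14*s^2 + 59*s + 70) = (s - 3)/(s^2 + 12*s + 35)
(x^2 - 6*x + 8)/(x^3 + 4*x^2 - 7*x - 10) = (x - 4)/(x^2 + 6*x + 5)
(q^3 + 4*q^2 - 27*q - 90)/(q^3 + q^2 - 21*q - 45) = (q + 6)/(q + 3)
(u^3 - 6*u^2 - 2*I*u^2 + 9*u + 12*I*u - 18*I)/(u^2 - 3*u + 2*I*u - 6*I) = (u^2 - u*(3 + 2*I) + 6*I)/(u + 2*I)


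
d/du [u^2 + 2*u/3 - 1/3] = 2*u + 2/3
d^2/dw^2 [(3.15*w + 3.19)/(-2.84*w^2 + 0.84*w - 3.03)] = (-(3.15*w + 3.19)*(5.68*w - 0.84)*(11.36*w - 1.68) + (53.676*w + 12.8272)*(2.84*w^2 - 0.84*w + 3.03))/(2.84*w^2 - 0.84*w + 3.03)^3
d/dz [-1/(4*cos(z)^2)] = -sin(z)/(2*cos(z)^3)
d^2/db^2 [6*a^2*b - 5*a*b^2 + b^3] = -10*a + 6*b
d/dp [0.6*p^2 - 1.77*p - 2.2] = 1.2*p - 1.77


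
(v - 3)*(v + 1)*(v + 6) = v^3 + 4*v^2 - 15*v - 18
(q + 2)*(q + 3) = q^2 + 5*q + 6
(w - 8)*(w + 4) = w^2 - 4*w - 32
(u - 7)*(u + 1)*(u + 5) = u^3 - u^2 - 37*u - 35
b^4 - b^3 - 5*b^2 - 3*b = b*(b - 3)*(b + 1)^2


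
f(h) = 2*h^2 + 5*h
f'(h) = 4*h + 5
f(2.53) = 25.45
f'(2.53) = 15.12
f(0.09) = 0.47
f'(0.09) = 5.36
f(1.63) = 13.46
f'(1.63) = 11.52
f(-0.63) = -2.36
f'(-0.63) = 2.48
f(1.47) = 11.67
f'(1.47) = 10.88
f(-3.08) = 3.57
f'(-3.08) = -7.32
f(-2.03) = -1.91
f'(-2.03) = -3.12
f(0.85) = 5.70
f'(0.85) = 8.40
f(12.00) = 348.00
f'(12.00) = 53.00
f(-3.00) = 3.00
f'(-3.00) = -7.00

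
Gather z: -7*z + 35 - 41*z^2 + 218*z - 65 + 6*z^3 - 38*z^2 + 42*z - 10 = 6*z^3 - 79*z^2 + 253*z - 40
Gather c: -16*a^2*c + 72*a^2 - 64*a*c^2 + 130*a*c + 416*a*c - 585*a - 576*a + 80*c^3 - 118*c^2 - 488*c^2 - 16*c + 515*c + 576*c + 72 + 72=72*a^2 - 1161*a + 80*c^3 + c^2*(-64*a - 606) + c*(-16*a^2 + 546*a + 1075) + 144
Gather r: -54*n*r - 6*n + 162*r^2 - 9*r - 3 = -6*n + 162*r^2 + r*(-54*n - 9) - 3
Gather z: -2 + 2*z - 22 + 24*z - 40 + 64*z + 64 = 90*z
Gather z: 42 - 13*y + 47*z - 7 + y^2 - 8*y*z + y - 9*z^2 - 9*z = y^2 - 12*y - 9*z^2 + z*(38 - 8*y) + 35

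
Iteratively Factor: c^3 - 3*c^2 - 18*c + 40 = (c - 2)*(c^2 - c - 20) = (c - 5)*(c - 2)*(c + 4)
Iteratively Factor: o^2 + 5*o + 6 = (o + 2)*(o + 3)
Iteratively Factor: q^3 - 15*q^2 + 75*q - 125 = (q - 5)*(q^2 - 10*q + 25) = (q - 5)^2*(q - 5)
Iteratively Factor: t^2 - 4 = (t - 2)*(t + 2)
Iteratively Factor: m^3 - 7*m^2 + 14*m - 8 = (m - 1)*(m^2 - 6*m + 8) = (m - 4)*(m - 1)*(m - 2)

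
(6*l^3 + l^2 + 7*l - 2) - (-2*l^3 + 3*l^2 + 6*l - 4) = 8*l^3 - 2*l^2 + l + 2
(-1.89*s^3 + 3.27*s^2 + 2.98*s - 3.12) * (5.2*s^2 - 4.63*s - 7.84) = -9.828*s^5 + 25.7547*s^4 + 15.1735*s^3 - 55.6582*s^2 - 8.9176*s + 24.4608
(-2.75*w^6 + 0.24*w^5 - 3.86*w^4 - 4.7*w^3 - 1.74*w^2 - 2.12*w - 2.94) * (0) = 0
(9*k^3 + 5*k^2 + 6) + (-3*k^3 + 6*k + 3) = 6*k^3 + 5*k^2 + 6*k + 9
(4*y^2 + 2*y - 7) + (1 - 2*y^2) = 2*y^2 + 2*y - 6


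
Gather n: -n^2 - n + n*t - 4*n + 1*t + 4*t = -n^2 + n*(t - 5) + 5*t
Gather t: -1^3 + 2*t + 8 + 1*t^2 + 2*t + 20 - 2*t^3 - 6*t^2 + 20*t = -2*t^3 - 5*t^2 + 24*t + 27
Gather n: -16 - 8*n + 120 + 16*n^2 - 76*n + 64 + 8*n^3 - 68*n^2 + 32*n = 8*n^3 - 52*n^2 - 52*n + 168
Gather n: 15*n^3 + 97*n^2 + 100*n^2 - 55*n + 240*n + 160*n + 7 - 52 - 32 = 15*n^3 + 197*n^2 + 345*n - 77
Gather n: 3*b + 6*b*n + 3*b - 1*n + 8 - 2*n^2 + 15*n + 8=6*b - 2*n^2 + n*(6*b + 14) + 16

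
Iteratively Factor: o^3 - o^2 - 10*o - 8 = (o + 2)*(o^2 - 3*o - 4) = (o - 4)*(o + 2)*(o + 1)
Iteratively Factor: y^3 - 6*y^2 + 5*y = (y - 5)*(y^2 - y) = y*(y - 5)*(y - 1)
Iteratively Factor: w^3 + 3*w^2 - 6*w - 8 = (w - 2)*(w^2 + 5*w + 4) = (w - 2)*(w + 4)*(w + 1)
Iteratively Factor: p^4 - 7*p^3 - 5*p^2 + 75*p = (p + 3)*(p^3 - 10*p^2 + 25*p) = (p - 5)*(p + 3)*(p^2 - 5*p) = p*(p - 5)*(p + 3)*(p - 5)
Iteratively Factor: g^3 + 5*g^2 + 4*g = (g + 4)*(g^2 + g) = (g + 1)*(g + 4)*(g)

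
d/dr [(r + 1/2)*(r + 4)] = 2*r + 9/2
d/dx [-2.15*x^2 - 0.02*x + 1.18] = -4.3*x - 0.02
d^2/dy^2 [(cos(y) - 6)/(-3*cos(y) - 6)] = 8*(sin(y)^2 + 2*cos(y) + 1)/(3*(cos(y) + 2)^3)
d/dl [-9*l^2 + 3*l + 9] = 3 - 18*l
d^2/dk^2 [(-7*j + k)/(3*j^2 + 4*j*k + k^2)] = 2*(3*(j - k)*(3*j^2 + 4*j*k + k^2) - 4*(2*j + k)^2*(7*j - k))/(3*j^2 + 4*j*k + k^2)^3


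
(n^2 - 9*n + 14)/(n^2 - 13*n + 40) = (n^2 - 9*n + 14)/(n^2 - 13*n + 40)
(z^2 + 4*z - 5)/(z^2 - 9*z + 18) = (z^2 + 4*z - 5)/(z^2 - 9*z + 18)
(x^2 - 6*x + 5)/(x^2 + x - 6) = (x^2 - 6*x + 5)/(x^2 + x - 6)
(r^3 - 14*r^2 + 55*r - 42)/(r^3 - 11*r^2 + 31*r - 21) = (r - 6)/(r - 3)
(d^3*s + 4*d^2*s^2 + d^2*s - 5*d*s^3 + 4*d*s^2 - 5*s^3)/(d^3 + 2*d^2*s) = s*(d^3 + 4*d^2*s + d^2 - 5*d*s^2 + 4*d*s - 5*s^2)/(d^2*(d + 2*s))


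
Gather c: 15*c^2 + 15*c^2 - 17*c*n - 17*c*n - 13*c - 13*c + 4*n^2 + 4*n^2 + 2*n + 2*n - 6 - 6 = 30*c^2 + c*(-34*n - 26) + 8*n^2 + 4*n - 12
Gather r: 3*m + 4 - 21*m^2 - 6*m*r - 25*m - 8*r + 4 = -21*m^2 - 22*m + r*(-6*m - 8) + 8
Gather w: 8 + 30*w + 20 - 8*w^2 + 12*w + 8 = -8*w^2 + 42*w + 36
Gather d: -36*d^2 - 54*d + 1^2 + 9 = -36*d^2 - 54*d + 10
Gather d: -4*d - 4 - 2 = -4*d - 6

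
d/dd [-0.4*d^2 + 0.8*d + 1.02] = 0.8 - 0.8*d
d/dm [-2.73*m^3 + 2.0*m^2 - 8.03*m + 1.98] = -8.19*m^2 + 4.0*m - 8.03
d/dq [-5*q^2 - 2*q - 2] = -10*q - 2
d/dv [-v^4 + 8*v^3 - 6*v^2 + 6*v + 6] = -4*v^3 + 24*v^2 - 12*v + 6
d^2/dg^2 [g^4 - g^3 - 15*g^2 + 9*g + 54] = 12*g^2 - 6*g - 30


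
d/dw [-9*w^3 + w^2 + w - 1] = -27*w^2 + 2*w + 1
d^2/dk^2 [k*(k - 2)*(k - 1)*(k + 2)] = 12*k^2 - 6*k - 8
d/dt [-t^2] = -2*t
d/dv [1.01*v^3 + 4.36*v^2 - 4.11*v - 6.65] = 3.03*v^2 + 8.72*v - 4.11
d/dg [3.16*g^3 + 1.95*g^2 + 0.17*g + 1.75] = 9.48*g^2 + 3.9*g + 0.17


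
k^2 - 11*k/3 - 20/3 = (k - 5)*(k + 4/3)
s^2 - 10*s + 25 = (s - 5)^2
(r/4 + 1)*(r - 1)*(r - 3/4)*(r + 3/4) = r^4/4 + 3*r^3/4 - 73*r^2/64 - 27*r/64 + 9/16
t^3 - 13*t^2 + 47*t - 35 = (t - 7)*(t - 5)*(t - 1)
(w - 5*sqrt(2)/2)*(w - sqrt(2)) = w^2 - 7*sqrt(2)*w/2 + 5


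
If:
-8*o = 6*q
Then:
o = -3*q/4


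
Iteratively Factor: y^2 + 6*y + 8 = (y + 2)*(y + 4)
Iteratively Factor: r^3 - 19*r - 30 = (r + 3)*(r^2 - 3*r - 10) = (r + 2)*(r + 3)*(r - 5)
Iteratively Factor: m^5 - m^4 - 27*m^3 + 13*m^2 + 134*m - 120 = (m + 3)*(m^4 - 4*m^3 - 15*m^2 + 58*m - 40) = (m - 5)*(m + 3)*(m^3 + m^2 - 10*m + 8) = (m - 5)*(m + 3)*(m + 4)*(m^2 - 3*m + 2) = (m - 5)*(m - 2)*(m + 3)*(m + 4)*(m - 1)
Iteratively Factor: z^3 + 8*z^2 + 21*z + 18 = (z + 3)*(z^2 + 5*z + 6) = (z + 2)*(z + 3)*(z + 3)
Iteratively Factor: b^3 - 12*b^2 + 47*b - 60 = (b - 3)*(b^2 - 9*b + 20) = (b - 4)*(b - 3)*(b - 5)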